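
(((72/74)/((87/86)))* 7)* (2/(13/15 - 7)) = -54180/24679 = -2.20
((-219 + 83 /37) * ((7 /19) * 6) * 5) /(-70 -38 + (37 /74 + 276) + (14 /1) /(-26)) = -43789200 /3070001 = -14.26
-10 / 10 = -1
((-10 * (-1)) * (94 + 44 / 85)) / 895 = 16068 / 15215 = 1.06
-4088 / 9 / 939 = -0.48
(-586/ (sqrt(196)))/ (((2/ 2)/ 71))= -20803/ 7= -2971.86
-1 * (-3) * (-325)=-975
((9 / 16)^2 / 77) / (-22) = -81 / 433664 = -0.00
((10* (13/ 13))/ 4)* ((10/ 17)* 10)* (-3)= -750/ 17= -44.12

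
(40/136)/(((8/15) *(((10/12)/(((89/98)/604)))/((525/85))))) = 60075/9775136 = 0.01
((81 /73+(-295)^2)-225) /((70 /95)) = 120393139 /1022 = 117801.51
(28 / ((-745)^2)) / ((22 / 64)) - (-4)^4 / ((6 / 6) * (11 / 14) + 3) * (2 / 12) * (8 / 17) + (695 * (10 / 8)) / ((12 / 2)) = 6138426996343 / 44006822200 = 139.49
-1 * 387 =-387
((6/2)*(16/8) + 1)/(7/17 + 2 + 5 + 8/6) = 357/446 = 0.80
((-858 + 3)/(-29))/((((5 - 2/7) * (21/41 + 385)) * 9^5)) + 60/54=15753008635/14177704266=1.11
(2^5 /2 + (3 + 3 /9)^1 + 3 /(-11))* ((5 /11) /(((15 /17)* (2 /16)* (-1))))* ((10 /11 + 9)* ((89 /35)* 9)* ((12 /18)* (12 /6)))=-3319449376 /139755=-23751.92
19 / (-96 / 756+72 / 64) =9576 / 503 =19.04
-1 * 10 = -10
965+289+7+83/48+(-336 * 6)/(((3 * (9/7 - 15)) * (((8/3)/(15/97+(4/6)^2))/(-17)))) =5007949/4656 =1075.59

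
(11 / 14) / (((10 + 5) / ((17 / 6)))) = 187 / 1260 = 0.15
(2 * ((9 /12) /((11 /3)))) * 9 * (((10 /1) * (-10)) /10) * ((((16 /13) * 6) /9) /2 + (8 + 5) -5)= -44280 /143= -309.65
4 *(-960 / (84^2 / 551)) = -44080 / 147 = -299.86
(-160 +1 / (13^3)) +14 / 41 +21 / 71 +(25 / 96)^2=-9388916615909 / 58940623872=-159.29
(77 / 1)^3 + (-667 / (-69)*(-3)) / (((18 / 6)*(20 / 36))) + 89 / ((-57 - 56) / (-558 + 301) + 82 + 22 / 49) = 2382599324111 / 5219085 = 456516.67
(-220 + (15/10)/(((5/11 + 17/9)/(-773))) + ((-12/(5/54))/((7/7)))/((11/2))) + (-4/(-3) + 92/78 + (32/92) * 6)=-16796605483/22891440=-733.75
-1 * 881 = -881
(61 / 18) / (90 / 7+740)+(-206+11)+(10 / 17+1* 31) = -15500813 / 94860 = -163.41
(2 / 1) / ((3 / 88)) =176 / 3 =58.67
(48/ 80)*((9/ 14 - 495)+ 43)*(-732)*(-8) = -55506096/ 35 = -1585888.46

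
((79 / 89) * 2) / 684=79 / 30438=0.00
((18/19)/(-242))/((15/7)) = -0.00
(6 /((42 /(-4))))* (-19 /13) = 76 /91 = 0.84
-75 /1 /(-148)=75 /148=0.51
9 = 9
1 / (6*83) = 1 / 498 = 0.00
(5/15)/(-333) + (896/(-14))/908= -16211/226773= -0.07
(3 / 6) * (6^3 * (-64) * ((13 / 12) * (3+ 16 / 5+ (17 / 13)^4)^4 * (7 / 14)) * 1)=-830165761359923711164489728 / 31991183133806723125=-25949829.92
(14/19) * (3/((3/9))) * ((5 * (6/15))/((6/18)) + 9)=1890/19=99.47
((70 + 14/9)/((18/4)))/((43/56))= 72128/3483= 20.71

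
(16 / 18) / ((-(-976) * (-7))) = -1 / 7686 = -0.00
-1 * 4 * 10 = -40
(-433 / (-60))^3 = 81182737 / 216000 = 375.85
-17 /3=-5.67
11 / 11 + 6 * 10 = 61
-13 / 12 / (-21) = 13 / 252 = 0.05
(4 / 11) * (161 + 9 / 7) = 4544 / 77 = 59.01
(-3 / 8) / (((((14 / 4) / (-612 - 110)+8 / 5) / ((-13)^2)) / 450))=-17878.39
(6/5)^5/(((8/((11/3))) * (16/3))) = 2673/12500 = 0.21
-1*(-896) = 896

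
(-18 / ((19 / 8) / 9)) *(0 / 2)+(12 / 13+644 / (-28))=-22.08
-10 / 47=-0.21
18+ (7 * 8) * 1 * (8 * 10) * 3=13458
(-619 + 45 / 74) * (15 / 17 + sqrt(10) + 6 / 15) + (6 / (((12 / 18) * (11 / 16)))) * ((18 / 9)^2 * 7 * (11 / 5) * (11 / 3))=13610323 / 6290 - 45761 * sqrt(10) / 74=208.28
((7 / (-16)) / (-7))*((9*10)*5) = 225 / 8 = 28.12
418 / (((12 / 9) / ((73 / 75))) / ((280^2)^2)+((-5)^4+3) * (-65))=-1875561318400 / 183158882815999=-0.01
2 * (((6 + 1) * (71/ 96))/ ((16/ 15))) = 2485/ 256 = 9.71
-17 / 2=-8.50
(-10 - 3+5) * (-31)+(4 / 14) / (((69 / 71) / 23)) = 5350 / 21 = 254.76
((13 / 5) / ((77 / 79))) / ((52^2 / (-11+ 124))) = 8927 / 80080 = 0.11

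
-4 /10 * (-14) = 28 /5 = 5.60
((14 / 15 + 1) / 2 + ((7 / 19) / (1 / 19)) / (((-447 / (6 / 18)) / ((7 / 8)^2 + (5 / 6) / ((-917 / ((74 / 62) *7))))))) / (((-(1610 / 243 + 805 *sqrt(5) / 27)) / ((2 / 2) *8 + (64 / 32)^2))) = 135891450441 / 7813030185800 - 1223023053969 *sqrt(5) / 15626060371600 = -0.16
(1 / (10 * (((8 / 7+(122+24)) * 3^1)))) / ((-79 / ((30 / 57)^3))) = -0.00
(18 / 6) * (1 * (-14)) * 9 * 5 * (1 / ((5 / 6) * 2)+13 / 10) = -3591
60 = 60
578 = 578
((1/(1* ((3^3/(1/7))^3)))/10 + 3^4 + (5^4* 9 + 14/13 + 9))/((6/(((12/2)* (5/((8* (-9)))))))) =-5016800481223/12638375568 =-396.95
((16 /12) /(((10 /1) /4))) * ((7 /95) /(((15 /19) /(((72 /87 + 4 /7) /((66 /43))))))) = 0.05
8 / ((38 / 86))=344 / 19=18.11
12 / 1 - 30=-18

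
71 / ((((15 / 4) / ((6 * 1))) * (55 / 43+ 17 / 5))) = 12212 / 503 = 24.28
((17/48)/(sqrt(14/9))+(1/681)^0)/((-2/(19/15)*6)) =-19/180 - 323*sqrt(14)/40320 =-0.14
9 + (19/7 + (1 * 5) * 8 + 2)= 376/7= 53.71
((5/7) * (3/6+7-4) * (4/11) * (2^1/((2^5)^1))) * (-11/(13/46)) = -115/52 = -2.21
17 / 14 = 1.21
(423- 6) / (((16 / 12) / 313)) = 391563 / 4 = 97890.75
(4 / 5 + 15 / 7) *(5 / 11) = 103 / 77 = 1.34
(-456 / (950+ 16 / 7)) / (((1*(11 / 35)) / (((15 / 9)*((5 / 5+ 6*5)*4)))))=-314.88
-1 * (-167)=167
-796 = -796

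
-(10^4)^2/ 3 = -100000000/ 3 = -33333333.33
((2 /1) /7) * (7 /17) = 2 /17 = 0.12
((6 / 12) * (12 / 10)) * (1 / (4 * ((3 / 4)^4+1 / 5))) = 192 / 661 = 0.29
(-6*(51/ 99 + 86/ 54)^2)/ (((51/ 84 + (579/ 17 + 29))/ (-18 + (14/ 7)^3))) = 746131904/ 178211583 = 4.19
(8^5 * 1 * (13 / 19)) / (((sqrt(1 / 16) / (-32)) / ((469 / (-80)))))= 1598291968 / 95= 16824125.98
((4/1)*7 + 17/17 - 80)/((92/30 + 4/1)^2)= -11475/11236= -1.02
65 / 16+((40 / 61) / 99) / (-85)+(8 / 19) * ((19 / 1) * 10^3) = 13147536967 / 1642608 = 8004.06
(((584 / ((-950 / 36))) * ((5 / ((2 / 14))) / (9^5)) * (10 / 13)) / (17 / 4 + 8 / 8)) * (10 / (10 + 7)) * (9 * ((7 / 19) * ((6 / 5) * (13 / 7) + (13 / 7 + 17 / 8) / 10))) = -1718128 / 174481047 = -0.01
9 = 9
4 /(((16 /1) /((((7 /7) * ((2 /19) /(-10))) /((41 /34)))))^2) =289 /242736400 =0.00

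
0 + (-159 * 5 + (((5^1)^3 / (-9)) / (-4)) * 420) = 1990 / 3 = 663.33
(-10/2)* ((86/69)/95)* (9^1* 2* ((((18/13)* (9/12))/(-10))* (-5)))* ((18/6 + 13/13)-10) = 20898/5681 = 3.68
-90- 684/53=-5454/53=-102.91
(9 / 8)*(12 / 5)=27 / 10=2.70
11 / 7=1.57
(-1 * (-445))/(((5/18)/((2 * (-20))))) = -64080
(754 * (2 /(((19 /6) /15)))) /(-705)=-9048 /893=-10.13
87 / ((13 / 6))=522 / 13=40.15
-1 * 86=-86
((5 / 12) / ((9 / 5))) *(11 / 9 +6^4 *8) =2333075 / 972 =2400.28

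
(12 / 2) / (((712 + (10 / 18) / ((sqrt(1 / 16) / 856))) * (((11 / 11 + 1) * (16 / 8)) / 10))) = 0.01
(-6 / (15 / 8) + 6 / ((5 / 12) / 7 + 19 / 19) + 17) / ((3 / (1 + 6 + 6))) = 37531 / 445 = 84.34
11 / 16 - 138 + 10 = -2037 / 16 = -127.31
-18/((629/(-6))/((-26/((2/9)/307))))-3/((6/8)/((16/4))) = -6183.33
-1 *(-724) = 724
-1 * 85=-85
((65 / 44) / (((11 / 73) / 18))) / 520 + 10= 20017 / 1936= 10.34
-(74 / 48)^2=-2.38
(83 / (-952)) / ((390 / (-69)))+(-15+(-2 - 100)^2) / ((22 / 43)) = 27643487759 / 1361360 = 20305.79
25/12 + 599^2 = 4305637/12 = 358803.08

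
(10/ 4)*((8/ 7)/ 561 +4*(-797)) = -31298170/ 3927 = -7969.99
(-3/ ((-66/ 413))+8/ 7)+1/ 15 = 46159/ 2310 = 19.98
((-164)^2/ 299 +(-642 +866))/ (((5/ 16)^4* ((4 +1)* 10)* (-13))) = -3075997696/ 60734375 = -50.65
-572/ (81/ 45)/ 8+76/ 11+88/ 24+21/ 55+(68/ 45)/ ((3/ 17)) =-59999/ 2970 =-20.20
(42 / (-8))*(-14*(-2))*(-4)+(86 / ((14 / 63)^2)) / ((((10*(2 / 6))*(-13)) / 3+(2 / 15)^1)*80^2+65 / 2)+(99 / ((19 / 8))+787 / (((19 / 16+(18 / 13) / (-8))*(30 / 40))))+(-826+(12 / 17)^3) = 81647521597913473 / 97381346723805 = 838.43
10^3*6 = 6000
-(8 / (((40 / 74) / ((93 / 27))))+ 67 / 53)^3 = -1934295212924173 / 13566416625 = -142579.67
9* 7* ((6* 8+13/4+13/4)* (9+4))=89271/2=44635.50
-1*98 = -98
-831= -831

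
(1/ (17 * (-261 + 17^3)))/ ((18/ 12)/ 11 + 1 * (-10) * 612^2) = -11/ 3258248027934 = -0.00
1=1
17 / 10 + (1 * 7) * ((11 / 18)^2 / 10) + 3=3215 / 648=4.96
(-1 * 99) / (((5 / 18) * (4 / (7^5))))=-14975037 / 10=-1497503.70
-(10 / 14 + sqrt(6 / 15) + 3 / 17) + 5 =489 / 119-sqrt(10) / 5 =3.48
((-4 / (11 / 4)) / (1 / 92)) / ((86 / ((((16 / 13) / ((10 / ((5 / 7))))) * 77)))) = -5888 / 559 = -10.53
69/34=2.03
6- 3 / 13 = 75 / 13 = 5.77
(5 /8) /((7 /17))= 1.52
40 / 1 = 40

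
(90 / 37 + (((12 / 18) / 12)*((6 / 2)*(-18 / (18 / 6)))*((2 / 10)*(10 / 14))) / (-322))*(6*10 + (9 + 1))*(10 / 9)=10144850 / 53613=189.22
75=75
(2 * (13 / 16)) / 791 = 13 / 6328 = 0.00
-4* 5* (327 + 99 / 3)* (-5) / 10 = 3600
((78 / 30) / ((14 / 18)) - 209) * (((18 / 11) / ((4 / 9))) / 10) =-291519 / 3850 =-75.72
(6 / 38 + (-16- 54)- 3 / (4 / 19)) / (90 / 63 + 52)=-4067 / 2584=-1.57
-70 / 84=-0.83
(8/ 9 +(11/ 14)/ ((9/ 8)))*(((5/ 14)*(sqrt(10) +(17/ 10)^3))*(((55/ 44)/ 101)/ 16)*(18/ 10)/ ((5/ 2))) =25*sqrt(10)/ 79184 +4913/ 3167360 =0.00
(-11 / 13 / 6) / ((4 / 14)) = -77 / 156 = -0.49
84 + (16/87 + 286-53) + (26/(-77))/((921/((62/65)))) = 317.18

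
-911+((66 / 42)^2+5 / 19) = -845597 / 931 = -908.27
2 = 2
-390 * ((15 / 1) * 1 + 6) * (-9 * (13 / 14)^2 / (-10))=-177957 / 28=-6355.61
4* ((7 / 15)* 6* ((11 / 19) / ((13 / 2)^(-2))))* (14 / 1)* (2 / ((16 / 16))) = 728728 / 95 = 7670.82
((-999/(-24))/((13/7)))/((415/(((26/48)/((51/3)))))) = 777/451520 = 0.00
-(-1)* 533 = 533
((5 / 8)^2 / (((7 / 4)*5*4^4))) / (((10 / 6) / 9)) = 27 / 28672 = 0.00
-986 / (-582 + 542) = 493 / 20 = 24.65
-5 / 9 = -0.56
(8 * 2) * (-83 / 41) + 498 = 19090 / 41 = 465.61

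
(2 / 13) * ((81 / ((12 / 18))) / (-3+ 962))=243 / 12467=0.02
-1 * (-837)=837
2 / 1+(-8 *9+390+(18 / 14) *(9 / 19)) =42641 / 133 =320.61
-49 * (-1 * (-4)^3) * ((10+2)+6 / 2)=-47040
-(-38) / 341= 38 / 341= 0.11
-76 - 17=-93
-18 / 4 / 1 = -9 / 2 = -4.50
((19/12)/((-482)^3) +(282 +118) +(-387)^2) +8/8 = 201792741942701/1343762016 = 150170.00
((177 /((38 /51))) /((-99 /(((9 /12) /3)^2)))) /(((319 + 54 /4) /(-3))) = 3009 /2223760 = 0.00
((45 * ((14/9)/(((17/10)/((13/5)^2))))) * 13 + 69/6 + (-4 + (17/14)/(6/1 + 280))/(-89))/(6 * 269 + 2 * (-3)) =7330511759/3247115872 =2.26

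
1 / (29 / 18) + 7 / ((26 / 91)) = 1457 / 58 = 25.12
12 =12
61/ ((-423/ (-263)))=37.93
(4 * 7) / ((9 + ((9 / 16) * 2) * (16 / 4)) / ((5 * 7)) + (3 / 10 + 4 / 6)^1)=1470 / 71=20.70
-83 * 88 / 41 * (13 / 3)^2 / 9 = -1234376 / 3321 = -371.69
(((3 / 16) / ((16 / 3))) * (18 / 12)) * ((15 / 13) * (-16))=-405 / 416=-0.97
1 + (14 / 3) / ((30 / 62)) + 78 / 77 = 40393 / 3465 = 11.66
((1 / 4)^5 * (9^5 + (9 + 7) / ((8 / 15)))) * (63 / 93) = 39.08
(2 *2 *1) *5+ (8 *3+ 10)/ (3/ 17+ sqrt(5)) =4913 *sqrt(5)/ 718+ 13493/ 718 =34.09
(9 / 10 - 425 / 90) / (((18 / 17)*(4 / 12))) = -1462 / 135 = -10.83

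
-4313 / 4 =-1078.25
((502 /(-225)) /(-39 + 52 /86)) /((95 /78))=43172 /904875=0.05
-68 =-68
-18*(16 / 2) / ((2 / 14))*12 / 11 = -12096 / 11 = -1099.64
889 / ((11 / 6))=5334 / 11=484.91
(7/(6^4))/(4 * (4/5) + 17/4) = 35/48276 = 0.00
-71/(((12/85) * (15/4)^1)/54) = -7242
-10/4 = -5/2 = -2.50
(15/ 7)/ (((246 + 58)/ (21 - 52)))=-465/ 2128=-0.22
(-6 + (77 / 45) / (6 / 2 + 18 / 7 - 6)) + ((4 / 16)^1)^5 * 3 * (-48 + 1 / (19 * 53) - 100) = -1451404807 / 139207680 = -10.43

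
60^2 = 3600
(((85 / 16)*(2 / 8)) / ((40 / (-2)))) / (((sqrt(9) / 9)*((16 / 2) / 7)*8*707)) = -51 / 1654784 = -0.00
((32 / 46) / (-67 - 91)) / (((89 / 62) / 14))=-6944 / 161713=-0.04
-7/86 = -0.08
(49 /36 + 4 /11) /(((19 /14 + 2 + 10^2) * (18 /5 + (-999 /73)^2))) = 18198535 /208164085866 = 0.00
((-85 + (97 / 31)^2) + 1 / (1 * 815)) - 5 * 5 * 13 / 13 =-78484354 / 783215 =-100.21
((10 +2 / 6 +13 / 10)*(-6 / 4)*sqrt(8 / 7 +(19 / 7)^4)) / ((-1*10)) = 1047*sqrt(14785) / 9800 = 12.99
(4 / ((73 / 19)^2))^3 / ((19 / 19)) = 3010936384 / 151334226289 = 0.02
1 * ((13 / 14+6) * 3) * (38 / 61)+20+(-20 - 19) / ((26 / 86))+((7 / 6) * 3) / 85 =-6969391 / 72590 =-96.01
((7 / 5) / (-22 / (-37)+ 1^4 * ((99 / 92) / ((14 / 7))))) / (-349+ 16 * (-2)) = -47656 / 14689455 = -0.00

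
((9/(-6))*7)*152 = -1596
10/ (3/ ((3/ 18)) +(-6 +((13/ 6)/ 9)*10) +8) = 54/ 121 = 0.45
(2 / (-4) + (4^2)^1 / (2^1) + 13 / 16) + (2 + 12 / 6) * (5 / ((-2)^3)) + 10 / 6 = 359 / 48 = 7.48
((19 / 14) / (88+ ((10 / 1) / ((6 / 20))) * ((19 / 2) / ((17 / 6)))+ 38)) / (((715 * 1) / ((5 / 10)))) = 323 / 80920840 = 0.00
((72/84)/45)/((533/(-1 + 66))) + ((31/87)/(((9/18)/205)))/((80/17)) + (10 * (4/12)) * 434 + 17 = 298572017/199752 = 1494.71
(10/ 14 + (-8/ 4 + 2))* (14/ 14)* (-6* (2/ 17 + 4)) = -300/ 17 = -17.65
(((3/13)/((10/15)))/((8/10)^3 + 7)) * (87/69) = 0.06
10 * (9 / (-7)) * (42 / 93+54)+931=50107 / 217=230.91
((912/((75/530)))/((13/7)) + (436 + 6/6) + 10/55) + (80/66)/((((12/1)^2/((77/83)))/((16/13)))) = 6260995153/1602315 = 3907.47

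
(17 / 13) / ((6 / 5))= 85 / 78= 1.09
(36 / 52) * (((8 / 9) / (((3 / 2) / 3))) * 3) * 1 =48 / 13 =3.69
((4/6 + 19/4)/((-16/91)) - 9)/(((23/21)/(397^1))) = -14429.28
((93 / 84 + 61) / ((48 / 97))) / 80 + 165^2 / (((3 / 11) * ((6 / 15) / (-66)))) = -1770975191317 / 107520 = -16471123.43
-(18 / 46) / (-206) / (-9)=-1 / 4738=-0.00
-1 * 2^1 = -2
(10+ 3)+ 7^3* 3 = 1042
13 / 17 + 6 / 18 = 56 / 51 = 1.10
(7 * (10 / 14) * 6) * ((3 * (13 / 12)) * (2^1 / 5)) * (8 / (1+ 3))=78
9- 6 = 3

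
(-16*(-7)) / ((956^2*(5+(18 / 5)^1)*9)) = 35 / 22105827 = 0.00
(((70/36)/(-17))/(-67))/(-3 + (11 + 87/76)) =266/1424889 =0.00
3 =3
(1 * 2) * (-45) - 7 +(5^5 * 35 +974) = 110252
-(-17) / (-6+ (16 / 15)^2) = -3.50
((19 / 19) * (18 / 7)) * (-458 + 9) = -8082 / 7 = -1154.57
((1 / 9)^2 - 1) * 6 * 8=-47.41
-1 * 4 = -4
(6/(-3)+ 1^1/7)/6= -0.31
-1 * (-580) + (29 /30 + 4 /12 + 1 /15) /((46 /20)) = 40061 /69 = 580.59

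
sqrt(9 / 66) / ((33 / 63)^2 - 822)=-441 * sqrt(66) / 7972382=-0.00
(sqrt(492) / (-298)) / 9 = -sqrt(123) / 1341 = -0.01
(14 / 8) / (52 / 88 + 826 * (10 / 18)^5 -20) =0.07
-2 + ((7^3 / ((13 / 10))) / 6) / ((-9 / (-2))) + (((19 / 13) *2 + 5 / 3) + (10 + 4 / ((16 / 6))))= 16751 / 702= 23.86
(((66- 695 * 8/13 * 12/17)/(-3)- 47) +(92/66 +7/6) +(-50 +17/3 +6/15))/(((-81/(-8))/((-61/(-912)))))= -14442421/224478540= -0.06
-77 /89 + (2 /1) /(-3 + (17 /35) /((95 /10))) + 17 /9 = 542690 /1570761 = 0.35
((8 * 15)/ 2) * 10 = 600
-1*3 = -3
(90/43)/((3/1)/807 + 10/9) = 217890/116057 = 1.88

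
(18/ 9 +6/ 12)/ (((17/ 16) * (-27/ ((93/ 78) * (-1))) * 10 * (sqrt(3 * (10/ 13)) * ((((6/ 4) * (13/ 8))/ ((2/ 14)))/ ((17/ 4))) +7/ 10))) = -21080/ 106380729 +3100 * sqrt(390)/ 35460243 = 0.00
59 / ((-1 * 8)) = -59 / 8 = -7.38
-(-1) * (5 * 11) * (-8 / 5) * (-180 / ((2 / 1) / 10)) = 79200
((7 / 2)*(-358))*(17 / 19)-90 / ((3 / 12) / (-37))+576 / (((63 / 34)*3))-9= 4905112 / 399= 12293.51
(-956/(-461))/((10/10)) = 956/461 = 2.07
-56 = -56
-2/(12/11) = -11/6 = -1.83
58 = 58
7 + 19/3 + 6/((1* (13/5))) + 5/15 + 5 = 818/39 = 20.97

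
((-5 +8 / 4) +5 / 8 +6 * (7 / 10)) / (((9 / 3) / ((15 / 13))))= 73 / 104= 0.70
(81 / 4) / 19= 81 / 76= 1.07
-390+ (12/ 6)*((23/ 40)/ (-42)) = -327623/ 840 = -390.03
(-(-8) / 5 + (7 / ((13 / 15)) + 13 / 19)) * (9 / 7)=16452 / 1235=13.32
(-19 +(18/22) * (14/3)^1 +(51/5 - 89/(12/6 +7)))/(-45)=0.33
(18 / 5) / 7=18 / 35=0.51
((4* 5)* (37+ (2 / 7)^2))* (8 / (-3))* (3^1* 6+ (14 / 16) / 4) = -5296555 / 147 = -36030.99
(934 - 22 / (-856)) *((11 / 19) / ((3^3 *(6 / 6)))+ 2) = 414554231 / 219564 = 1888.08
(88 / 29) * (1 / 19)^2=88 / 10469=0.01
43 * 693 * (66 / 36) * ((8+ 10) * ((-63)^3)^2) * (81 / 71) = 4980167452537373943 / 71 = 70143203556864421.73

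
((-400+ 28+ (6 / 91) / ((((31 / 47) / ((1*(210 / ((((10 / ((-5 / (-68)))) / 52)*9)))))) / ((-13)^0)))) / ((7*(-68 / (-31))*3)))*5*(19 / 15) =-1857953 / 36414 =-51.02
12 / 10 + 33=171 / 5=34.20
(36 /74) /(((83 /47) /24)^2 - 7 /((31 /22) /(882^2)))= -709990272 /5639983245647885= -0.00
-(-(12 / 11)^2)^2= -20736 / 14641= -1.42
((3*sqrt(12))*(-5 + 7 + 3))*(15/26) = 29.98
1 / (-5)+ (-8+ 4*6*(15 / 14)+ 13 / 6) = 4133 / 210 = 19.68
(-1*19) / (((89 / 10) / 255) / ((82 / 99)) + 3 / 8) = -2648600 / 58149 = -45.55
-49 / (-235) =49 / 235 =0.21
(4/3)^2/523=16/4707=0.00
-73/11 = -6.64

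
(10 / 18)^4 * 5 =0.48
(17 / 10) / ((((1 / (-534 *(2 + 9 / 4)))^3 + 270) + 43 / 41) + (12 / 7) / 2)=456258918113901 / 72976177890640070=0.01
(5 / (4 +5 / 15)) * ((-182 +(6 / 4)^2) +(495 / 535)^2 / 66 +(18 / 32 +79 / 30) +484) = 844823003 / 2381392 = 354.76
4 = 4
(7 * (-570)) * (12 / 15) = -3192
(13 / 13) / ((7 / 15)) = 15 / 7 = 2.14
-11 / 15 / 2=-11 / 30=-0.37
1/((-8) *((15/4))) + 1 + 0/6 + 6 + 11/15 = 77/10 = 7.70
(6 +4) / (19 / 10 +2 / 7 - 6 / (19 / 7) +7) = 13300 / 9277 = 1.43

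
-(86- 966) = 880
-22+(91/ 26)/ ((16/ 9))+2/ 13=-8269/ 416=-19.88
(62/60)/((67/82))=1271/1005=1.26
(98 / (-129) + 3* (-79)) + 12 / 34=-520633 / 2193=-237.41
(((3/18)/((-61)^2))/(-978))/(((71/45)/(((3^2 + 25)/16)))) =-0.00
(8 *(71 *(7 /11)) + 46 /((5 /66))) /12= 13319 /165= 80.72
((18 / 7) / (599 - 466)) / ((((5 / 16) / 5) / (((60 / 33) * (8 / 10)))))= 4608 / 10241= 0.45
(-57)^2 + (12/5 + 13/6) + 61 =99437/30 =3314.57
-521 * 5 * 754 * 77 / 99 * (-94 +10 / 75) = 3871771904 / 27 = 143398959.41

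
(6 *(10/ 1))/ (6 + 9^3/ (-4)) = -16/ 47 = -0.34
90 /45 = 2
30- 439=-409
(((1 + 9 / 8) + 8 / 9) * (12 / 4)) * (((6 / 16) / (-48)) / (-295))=217 / 906240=0.00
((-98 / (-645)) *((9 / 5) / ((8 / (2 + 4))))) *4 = 882 / 1075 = 0.82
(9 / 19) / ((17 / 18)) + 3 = 1131 / 323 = 3.50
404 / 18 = 202 / 9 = 22.44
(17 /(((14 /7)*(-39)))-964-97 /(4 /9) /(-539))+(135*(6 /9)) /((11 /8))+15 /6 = -75327365 /84084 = -895.86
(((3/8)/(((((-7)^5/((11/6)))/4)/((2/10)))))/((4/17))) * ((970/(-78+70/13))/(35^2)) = 235807/155484918400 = 0.00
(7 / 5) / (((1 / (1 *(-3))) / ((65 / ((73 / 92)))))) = -25116 / 73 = -344.05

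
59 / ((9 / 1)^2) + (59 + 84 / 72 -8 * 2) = 7273 / 162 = 44.90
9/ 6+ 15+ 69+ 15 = 201/ 2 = 100.50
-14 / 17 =-0.82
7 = 7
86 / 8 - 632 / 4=-589 / 4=-147.25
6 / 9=2 / 3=0.67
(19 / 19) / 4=1 / 4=0.25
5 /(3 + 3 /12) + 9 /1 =137 /13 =10.54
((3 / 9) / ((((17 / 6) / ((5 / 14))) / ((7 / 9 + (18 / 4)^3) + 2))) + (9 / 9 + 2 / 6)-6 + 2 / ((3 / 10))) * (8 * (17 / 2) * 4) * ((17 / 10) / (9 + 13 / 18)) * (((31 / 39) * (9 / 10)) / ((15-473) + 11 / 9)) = -724839489 / 1636691875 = -0.44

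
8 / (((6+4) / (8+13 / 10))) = 186 / 25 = 7.44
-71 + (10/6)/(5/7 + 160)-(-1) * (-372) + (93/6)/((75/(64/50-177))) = -16176547/33750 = -479.31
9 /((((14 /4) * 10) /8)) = 2.06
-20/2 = -10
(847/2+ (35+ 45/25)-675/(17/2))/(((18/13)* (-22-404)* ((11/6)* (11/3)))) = -841763/8762820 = -0.10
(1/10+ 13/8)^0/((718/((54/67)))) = 27/24053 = 0.00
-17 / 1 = -17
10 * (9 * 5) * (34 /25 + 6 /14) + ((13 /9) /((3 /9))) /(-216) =3650741 /4536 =804.84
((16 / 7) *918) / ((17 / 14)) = 1728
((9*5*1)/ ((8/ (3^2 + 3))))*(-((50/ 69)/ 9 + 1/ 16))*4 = -7105/ 184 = -38.61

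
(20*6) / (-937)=-120 / 937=-0.13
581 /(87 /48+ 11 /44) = 9296 /33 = 281.70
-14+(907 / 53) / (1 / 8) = 6514 / 53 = 122.91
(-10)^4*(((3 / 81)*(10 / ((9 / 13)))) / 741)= 7.22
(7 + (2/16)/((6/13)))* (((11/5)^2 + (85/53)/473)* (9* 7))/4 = 11123494473/20055200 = 554.64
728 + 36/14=5114/7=730.57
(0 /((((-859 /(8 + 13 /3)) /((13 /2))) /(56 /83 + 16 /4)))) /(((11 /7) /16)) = 0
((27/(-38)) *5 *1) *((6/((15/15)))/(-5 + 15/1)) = -81/38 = -2.13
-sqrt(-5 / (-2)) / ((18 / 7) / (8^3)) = -314.82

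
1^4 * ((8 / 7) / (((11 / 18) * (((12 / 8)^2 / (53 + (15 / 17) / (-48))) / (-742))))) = -6110264 / 187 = -32675.21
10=10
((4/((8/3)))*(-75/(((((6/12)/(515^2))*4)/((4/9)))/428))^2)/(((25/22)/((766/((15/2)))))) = 4343080711252157600000/9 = 482564523472461955555.56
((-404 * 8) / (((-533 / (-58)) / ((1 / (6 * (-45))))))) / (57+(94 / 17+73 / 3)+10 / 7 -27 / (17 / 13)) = 11153632 / 579213765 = 0.02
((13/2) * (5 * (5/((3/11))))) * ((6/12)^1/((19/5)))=17875/228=78.40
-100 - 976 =-1076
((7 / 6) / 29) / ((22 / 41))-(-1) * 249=953459 / 3828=249.07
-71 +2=-69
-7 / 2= -3.50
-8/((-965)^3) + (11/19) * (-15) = -148274300473/17074010375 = -8.68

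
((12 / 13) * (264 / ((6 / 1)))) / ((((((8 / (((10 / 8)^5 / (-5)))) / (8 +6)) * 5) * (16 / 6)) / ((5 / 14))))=-61875 / 53248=-1.16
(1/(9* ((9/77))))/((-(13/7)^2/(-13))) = 3.58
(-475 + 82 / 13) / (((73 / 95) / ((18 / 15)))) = -694602 / 949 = -731.93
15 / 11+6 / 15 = 97 / 55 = 1.76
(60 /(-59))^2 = 3600 /3481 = 1.03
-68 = -68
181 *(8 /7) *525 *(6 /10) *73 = 4756680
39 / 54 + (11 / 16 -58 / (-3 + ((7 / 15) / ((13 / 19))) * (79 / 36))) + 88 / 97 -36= 722182675 / 147404304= 4.90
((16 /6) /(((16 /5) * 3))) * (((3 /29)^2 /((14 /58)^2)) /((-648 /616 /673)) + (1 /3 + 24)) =-14675 /567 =-25.88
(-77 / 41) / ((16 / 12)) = -1.41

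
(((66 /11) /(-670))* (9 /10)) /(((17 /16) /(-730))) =31536 /5695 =5.54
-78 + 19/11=-839/11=-76.27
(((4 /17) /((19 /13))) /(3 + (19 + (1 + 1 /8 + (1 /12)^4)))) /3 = 359424 /154885283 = 0.00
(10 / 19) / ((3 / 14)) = 140 / 57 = 2.46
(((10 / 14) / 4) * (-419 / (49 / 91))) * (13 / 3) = -354055 / 588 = -602.13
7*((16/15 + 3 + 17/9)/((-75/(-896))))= 1680896/3375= 498.04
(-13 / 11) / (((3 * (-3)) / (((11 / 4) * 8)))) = 26 / 9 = 2.89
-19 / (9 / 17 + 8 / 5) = -1615 / 181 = -8.92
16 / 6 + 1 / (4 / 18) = 43 / 6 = 7.17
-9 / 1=-9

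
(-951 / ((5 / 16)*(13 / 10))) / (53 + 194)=-30432 / 3211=-9.48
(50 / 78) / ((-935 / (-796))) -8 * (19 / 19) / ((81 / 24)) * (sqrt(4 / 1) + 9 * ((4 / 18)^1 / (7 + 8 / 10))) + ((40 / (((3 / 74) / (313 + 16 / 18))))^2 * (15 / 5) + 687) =13075609258999723 / 45441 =287749152945.57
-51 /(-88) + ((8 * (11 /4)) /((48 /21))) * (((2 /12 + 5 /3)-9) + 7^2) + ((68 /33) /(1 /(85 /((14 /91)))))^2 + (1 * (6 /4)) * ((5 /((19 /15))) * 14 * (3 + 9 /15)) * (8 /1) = 430021332421 /331056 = 1298938.34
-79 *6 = -474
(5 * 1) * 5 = 25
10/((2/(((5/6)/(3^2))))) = 0.46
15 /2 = 7.50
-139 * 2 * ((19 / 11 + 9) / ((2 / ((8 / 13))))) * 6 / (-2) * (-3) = -1180944 / 143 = -8258.35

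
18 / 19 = 0.95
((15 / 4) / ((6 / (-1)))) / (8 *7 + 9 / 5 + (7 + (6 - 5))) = -0.01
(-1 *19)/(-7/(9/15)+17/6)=114/53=2.15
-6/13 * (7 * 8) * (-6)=155.08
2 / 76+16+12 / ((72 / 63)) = 504 / 19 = 26.53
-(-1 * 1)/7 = 1/7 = 0.14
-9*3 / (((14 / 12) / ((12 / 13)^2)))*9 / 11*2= -419904 / 13013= -32.27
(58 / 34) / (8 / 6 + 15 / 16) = 1392 / 1853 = 0.75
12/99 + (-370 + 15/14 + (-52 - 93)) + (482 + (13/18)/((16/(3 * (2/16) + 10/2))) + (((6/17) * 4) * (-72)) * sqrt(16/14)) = -3456 * sqrt(14)/119 - 5599837/177408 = -140.23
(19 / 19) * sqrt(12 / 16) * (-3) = -3 * sqrt(3) / 2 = -2.60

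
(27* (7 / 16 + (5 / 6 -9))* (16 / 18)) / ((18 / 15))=-1855 / 12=-154.58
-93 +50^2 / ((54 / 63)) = 8471 / 3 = 2823.67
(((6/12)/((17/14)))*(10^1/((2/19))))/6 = 665/102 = 6.52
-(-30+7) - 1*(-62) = 85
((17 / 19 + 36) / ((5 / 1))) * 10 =1402 / 19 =73.79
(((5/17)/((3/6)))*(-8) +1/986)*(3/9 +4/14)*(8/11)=-241228/113883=-2.12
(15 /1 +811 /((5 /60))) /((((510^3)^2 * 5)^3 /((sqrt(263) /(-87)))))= -361 * sqrt(263) /2194465063927539961623508251647625000000000000000000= -0.00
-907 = -907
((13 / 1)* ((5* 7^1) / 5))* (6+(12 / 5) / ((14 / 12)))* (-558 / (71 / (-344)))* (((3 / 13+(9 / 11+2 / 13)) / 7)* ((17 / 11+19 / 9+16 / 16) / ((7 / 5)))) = 476901416832 / 420959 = 1132892.79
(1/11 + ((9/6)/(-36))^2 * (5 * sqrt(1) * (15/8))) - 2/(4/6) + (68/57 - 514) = -165552023/321024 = -515.70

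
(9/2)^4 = 6561/16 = 410.06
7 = 7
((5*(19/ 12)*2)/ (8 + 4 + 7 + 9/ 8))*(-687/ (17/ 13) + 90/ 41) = -46187860/ 112217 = -411.59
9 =9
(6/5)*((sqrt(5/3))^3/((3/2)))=4*sqrt(15)/9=1.72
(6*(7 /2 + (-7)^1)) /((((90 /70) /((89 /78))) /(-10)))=21805 /117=186.37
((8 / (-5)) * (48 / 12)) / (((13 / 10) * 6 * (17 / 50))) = -2.41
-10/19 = -0.53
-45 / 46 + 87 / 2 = 978 / 23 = 42.52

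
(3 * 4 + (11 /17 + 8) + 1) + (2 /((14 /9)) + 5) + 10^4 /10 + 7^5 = 2122357 /119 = 17834.93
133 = 133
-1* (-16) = 16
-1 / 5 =-0.20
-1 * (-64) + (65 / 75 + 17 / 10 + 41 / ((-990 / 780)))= 3769 / 110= 34.26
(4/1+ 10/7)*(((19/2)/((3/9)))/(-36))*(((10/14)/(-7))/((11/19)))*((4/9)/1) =34295/101871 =0.34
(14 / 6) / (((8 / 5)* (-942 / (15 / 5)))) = -35 / 7536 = -0.00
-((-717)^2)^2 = -264287499921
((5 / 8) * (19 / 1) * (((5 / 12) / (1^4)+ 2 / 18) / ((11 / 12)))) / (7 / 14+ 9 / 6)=1805 / 528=3.42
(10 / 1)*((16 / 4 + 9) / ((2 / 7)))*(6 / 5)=546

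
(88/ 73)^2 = 7744/ 5329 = 1.45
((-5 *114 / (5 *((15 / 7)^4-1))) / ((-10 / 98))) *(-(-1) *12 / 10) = 20117979 / 301400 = 66.75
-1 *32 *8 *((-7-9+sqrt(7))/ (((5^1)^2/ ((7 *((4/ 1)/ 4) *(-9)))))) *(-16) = 4128768/ 25-258048 *sqrt(7)/ 25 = 137841.49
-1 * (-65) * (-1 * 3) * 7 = -1365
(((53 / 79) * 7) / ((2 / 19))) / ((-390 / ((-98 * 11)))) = 3799411 / 30810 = 123.32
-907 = -907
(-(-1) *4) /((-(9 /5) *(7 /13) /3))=-260 /21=-12.38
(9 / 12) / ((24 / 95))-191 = -6017 / 32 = -188.03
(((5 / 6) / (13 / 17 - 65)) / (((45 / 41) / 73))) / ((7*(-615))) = 1241 / 6191640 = 0.00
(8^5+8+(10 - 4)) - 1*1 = 32781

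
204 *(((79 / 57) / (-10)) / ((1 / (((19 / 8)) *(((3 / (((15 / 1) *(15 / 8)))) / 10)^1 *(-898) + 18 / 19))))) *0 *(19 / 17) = 0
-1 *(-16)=16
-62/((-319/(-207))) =-12834/319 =-40.23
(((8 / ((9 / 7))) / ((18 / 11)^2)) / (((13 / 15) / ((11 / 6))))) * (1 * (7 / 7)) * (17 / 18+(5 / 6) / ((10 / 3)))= 2003155 / 341172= 5.87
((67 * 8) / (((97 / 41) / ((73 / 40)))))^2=40212681961 / 235225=170954.12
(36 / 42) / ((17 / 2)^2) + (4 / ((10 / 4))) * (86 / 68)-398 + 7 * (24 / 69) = -91552746 / 232645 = -393.53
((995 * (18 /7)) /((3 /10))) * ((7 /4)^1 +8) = 582075 /7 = 83153.57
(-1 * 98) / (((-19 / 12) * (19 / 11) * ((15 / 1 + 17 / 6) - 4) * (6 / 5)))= 2.16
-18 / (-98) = 9 / 49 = 0.18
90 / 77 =1.17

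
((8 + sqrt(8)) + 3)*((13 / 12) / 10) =13*sqrt(2) / 60 + 143 / 120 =1.50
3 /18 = 0.17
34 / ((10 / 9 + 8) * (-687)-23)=-102 / 18847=-0.01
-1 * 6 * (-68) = 408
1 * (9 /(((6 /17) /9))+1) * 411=189471 /2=94735.50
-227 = -227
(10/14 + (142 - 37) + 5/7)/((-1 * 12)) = -745/84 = -8.87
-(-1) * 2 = 2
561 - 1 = 560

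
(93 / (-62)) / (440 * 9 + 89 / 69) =-207 / 546658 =-0.00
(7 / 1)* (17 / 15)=119 / 15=7.93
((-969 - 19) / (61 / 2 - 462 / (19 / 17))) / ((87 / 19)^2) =13553384 / 110121381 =0.12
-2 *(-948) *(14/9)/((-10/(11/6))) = -540.71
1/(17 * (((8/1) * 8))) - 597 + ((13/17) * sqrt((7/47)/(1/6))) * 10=-649535/1088 + 130 * sqrt(1974)/799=-589.77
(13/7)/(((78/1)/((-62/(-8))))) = 31/168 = 0.18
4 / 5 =0.80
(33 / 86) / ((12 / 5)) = 55 / 344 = 0.16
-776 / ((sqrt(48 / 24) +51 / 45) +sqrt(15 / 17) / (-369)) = -24339240 / (-5 * sqrt(255) +35547 +31365 * sqrt(2)) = -304.91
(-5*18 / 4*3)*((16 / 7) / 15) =-72 / 7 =-10.29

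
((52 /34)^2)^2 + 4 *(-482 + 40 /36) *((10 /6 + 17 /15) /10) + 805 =5109151861 /18792225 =271.88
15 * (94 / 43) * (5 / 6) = 27.33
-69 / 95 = -0.73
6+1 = 7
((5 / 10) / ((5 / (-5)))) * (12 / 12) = -1 / 2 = -0.50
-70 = -70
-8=-8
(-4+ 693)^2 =474721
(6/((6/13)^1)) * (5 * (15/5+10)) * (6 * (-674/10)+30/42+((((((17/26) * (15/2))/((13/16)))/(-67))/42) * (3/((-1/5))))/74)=-5919352304/17353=-341114.06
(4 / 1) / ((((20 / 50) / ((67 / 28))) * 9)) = 335 / 126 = 2.66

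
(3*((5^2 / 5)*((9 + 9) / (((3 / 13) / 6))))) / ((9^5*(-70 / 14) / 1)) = -0.02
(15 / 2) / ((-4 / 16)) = -30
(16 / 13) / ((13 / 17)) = 1.61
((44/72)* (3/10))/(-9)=-11/540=-0.02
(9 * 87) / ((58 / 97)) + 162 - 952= 1039 / 2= 519.50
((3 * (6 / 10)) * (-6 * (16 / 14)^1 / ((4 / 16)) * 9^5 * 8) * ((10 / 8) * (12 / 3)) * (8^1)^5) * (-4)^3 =1711891286065152 / 7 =244555898009307.43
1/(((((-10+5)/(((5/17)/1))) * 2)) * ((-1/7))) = 7/34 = 0.21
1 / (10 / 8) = 4 / 5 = 0.80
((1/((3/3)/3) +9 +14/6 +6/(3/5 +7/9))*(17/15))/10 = 14773/6975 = 2.12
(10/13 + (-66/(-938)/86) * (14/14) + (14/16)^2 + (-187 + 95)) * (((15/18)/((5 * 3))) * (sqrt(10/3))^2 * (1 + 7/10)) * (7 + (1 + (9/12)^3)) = -662308560683/2761334784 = -239.85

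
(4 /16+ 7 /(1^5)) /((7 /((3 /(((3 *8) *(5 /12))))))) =87 /280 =0.31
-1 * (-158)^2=-24964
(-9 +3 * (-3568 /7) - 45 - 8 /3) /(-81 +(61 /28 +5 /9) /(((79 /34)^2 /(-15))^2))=26.48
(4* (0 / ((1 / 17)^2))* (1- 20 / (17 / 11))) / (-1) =0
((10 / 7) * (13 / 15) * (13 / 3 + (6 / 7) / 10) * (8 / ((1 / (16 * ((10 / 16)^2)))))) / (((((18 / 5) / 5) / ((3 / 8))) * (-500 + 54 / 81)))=-94250 / 330309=-0.29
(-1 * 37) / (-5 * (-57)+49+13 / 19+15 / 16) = -0.11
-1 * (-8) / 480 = 1 / 60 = 0.02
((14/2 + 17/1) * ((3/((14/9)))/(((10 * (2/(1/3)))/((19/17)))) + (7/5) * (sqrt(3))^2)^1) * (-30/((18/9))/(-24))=60489/952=63.54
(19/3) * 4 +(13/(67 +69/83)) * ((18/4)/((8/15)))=1456615/54048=26.95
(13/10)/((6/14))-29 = -779/30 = -25.97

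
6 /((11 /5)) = 30 /11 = 2.73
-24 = -24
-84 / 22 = -42 / 11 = -3.82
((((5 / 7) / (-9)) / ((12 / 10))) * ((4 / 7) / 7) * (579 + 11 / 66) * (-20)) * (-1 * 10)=-17375000 / 27783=-625.38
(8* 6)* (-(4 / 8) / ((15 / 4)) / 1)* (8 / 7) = -256 / 35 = -7.31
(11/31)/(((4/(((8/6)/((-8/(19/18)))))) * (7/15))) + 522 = 16310411/31248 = 521.97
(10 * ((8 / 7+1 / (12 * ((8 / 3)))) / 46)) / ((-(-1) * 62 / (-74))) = -48655 / 159712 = -0.30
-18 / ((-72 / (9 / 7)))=9 / 28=0.32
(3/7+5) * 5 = 190/7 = 27.14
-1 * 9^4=-6561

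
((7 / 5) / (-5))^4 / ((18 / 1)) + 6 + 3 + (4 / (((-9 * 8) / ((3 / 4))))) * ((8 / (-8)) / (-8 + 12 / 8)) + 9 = 3289515551 / 182812500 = 17.99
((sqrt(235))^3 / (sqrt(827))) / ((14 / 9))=2115 * sqrt(194345) / 11578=80.53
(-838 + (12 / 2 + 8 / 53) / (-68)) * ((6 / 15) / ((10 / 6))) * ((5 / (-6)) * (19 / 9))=9564847 / 27030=353.86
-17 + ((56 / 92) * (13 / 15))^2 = -1990301 / 119025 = -16.72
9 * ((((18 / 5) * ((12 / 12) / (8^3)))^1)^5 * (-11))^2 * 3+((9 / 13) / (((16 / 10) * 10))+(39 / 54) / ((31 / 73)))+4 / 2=160317701265557919607713774462269009 / 42820058083420507975188480000000000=3.74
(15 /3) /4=5 /4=1.25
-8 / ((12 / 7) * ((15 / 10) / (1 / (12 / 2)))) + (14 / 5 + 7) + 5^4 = 85628 / 135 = 634.28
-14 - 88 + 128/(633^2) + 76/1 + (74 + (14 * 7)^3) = 377144514488/400689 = 941240.00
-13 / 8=-1.62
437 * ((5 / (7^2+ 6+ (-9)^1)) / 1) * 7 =665 / 2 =332.50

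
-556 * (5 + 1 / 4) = -2919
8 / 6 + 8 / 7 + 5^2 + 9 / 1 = 766 / 21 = 36.48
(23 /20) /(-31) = -23 /620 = -0.04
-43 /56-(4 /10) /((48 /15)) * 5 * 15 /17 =-1.32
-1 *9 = -9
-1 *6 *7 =-42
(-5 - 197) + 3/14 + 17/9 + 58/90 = -41843/210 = -199.25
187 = 187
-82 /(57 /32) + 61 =853 /57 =14.96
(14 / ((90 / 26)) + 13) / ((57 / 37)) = 28379 / 2565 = 11.06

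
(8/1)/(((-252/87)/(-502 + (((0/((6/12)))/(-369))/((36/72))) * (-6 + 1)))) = 29116/21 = 1386.48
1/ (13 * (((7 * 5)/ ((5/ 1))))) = 0.01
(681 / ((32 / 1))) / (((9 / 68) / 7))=1125.54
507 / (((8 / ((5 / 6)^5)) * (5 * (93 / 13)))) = 1373125 / 1928448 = 0.71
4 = 4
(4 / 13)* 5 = 20 / 13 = 1.54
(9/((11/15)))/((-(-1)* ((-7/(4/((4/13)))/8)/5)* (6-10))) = 17550/77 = 227.92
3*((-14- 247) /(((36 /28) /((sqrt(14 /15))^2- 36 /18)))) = 3248 /5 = 649.60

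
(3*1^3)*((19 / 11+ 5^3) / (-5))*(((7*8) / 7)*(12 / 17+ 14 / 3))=-179744 / 55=-3268.07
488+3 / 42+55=7603 / 14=543.07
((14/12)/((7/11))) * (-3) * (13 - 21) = 44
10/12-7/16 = 19/48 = 0.40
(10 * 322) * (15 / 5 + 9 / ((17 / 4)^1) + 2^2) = 499100 / 17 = 29358.82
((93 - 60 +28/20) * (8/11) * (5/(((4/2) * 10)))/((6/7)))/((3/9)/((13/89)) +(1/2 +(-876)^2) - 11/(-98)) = 766948/80655358685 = 0.00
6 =6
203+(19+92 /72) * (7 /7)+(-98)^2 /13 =225119 /234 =962.05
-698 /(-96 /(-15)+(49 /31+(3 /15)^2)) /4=-270475 /12432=-21.76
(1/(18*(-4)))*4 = -1/18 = -0.06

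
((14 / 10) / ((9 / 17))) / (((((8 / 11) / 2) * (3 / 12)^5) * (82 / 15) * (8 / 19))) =397936 / 123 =3235.25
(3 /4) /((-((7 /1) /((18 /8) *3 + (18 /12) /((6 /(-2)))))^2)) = -1875 /3136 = -0.60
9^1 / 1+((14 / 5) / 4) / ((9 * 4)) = 3247 / 360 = 9.02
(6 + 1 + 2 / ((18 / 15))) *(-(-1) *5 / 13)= 10 / 3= 3.33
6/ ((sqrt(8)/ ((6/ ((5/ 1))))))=9 * sqrt(2)/ 5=2.55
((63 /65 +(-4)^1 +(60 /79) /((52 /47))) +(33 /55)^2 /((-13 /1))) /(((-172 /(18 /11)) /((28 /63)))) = 0.01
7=7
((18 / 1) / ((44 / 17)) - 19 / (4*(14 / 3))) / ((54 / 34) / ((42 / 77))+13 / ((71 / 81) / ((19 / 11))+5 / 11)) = 9926317 / 27463128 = 0.36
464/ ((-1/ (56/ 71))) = -25984/ 71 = -365.97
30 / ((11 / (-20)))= -600 / 11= -54.55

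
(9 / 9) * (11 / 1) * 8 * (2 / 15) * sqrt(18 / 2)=176 / 5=35.20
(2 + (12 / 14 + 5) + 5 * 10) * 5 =2025 / 7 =289.29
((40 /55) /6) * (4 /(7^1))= 16 /231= 0.07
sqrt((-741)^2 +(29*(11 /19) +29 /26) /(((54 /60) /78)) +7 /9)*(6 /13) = 2*sqrt(1789008346) /247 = 342.48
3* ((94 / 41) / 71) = 282 / 2911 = 0.10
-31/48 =-0.65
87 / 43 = 2.02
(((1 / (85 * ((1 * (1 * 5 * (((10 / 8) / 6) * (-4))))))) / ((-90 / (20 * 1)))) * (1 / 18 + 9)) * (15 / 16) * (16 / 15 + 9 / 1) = 24613 / 459000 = 0.05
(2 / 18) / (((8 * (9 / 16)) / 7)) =14 / 81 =0.17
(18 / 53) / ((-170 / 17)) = -0.03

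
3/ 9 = 1/ 3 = 0.33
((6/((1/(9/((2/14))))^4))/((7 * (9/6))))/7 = 1285956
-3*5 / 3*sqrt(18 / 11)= -15*sqrt(22) / 11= -6.40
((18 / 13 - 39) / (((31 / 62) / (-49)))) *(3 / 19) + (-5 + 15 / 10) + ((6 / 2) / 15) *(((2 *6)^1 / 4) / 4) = 2858771 / 4940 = 578.70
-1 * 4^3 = -64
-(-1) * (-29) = -29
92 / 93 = 0.99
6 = 6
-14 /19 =-0.74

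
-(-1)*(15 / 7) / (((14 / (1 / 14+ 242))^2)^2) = 1978688977095615 / 10330523392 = 191538.11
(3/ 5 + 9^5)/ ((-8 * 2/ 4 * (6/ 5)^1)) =-12302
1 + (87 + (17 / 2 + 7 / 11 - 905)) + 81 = -15991 / 22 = -726.86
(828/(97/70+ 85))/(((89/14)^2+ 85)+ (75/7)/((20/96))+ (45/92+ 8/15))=244953450/4545523853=0.05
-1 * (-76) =76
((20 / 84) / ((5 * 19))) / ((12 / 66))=11 / 798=0.01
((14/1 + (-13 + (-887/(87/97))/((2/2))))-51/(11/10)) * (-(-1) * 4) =-3959368/957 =-4137.27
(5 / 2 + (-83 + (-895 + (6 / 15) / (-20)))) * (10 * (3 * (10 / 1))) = -292656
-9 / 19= -0.47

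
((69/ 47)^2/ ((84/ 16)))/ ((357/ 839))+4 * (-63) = -461929120/ 1840097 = -251.04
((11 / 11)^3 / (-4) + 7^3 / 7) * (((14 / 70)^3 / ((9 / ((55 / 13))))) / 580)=11 / 34800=0.00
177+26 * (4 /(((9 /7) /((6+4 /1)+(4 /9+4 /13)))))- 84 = 77981 /81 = 962.73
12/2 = 6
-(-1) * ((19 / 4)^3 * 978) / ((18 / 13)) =75699.07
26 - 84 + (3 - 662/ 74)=-2366/ 37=-63.95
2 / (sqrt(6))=sqrt(6) / 3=0.82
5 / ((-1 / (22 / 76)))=-55 / 38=-1.45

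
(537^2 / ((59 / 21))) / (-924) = -288369 / 2596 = -111.08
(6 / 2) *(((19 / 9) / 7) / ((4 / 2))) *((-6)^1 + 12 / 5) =-57 / 35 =-1.63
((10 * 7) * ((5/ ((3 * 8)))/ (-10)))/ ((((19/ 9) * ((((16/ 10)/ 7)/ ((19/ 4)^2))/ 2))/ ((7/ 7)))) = -69825/ 512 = -136.38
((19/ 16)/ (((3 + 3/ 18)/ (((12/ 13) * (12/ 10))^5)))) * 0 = 0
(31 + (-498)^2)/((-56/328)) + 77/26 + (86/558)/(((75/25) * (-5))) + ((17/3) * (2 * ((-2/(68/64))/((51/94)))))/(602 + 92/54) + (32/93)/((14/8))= -15331026828563363/10552937850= -1452773.35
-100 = -100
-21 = -21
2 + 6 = 8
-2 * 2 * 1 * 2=-8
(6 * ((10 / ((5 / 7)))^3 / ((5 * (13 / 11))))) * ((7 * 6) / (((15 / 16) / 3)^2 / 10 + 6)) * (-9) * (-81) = 2839061643264 / 200005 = 14194953.34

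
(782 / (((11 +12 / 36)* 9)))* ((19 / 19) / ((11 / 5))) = 115 / 33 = 3.48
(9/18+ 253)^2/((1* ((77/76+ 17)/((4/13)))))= 1502748/1369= 1097.70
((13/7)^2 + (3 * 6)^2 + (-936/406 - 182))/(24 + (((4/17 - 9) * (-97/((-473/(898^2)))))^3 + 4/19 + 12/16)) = -8037290637301660372/170977789609051771107564590927795411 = -0.00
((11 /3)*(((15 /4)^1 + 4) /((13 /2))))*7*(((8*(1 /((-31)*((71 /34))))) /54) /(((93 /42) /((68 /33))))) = -453152 /6952959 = -0.07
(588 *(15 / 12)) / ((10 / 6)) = 441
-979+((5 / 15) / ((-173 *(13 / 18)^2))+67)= -912.00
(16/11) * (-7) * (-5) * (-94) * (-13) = 684320/11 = 62210.91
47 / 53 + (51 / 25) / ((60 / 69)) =85669 / 26500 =3.23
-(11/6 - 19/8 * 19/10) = 643/240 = 2.68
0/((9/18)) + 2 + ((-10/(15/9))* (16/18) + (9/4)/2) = -53/24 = -2.21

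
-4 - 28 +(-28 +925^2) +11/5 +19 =4277931/5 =855586.20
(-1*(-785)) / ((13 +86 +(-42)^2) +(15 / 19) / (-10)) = 29830 / 70791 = 0.42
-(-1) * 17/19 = 0.89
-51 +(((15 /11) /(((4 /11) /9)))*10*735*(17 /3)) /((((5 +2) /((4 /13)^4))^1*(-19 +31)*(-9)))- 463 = -15156354 /28561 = -530.67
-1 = -1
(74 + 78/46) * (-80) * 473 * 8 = -527035520/23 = -22914587.83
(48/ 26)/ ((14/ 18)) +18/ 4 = 1251/ 182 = 6.87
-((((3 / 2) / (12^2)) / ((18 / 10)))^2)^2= -625 / 557256278016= -0.00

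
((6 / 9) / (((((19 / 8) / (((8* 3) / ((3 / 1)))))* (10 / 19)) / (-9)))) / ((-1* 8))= 24 / 5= 4.80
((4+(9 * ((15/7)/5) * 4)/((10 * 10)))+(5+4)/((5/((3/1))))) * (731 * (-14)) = -2444464/25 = -97778.56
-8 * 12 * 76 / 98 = -3648 / 49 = -74.45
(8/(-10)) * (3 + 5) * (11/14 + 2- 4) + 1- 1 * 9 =-0.23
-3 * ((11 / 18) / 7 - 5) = 14.74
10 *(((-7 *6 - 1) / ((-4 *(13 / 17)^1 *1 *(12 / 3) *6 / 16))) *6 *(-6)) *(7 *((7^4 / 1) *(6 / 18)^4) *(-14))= 3440056760 / 351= 9800731.51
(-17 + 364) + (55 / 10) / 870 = 347.01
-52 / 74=-26 / 37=-0.70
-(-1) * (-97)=-97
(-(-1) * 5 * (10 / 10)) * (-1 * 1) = -5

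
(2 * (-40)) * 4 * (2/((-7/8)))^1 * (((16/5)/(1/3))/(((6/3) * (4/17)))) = 104448/7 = 14921.14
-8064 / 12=-672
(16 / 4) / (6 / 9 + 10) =3 / 8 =0.38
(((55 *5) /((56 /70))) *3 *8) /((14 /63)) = 37125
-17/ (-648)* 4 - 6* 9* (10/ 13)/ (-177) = 42199/ 124254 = 0.34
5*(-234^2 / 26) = -10530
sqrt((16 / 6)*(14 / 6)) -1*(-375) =2*sqrt(14) / 3 + 375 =377.49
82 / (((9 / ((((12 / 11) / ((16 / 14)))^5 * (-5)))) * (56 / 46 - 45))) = 2139615135 / 2594853712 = 0.82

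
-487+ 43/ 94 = -45735/ 94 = -486.54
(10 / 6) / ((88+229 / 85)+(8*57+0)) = 425 / 139407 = 0.00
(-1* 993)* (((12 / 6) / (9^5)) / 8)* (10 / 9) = -1655 / 354294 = -0.00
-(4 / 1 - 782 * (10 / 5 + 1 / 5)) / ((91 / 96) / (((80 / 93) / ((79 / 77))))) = 48333824 / 31837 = 1518.17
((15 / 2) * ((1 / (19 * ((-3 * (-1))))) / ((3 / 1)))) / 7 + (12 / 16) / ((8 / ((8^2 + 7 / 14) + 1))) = 6.15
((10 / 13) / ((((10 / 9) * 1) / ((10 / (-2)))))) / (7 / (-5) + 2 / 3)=675 / 143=4.72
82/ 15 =5.47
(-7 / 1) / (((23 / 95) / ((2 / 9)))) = -1330 / 207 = -6.43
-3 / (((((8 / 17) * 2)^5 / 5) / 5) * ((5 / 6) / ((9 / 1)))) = -575042085 / 524288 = -1096.81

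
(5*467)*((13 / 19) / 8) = 30355 / 152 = 199.70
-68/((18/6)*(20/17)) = -289/15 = -19.27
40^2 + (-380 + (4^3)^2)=5316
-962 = -962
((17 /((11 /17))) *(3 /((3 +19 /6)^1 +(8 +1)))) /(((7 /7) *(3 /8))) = 13872 /1001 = 13.86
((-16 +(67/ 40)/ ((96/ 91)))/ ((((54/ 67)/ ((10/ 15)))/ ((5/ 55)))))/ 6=-0.18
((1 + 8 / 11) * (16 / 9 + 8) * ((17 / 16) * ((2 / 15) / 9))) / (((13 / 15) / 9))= 323 / 117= 2.76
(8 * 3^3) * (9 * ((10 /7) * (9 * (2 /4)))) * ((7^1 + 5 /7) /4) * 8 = 9447840 /49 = 192813.06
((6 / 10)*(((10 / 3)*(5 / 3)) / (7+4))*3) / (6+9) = 2 / 33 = 0.06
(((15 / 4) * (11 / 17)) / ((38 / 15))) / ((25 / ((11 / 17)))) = 1089 / 43928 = 0.02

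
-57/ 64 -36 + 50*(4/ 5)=3.11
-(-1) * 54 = 54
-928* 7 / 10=-3248 / 5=-649.60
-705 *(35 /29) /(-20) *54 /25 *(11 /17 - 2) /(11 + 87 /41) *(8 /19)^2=-402080112 /239373685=-1.68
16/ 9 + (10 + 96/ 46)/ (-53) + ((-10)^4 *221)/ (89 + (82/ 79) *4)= 638517335906/ 26911863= 23726.24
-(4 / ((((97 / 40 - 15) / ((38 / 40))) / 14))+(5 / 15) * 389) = -189283 / 1509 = -125.44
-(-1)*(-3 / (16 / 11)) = -33 / 16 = -2.06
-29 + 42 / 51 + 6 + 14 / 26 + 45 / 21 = -30159 / 1547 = -19.50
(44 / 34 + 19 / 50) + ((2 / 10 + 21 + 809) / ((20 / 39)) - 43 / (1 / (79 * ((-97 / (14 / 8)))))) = 2259945913 / 11900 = 189911.42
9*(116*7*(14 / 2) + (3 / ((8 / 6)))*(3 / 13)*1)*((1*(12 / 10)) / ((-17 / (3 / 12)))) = -1596213 / 1768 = -902.84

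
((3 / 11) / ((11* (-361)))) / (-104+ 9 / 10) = 30 / 45035111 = 0.00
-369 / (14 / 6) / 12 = -369 / 28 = -13.18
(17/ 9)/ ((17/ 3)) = 1/ 3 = 0.33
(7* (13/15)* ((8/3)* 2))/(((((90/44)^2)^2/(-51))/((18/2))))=-5798304512/6834375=-848.40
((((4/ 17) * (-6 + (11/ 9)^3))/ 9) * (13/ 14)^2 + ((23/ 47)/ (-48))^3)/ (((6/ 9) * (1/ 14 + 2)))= -12864655123477/ 188798414450688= -0.07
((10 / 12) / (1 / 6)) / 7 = 0.71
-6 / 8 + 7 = 25 / 4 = 6.25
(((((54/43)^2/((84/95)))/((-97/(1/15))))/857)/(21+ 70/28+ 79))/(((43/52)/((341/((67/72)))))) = -3929694912/635454744611435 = -0.00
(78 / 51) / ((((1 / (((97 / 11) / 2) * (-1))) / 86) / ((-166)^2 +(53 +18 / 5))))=-16013240.75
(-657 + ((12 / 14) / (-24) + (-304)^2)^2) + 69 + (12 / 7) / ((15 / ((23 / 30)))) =502193740176427 / 58800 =8540709866.95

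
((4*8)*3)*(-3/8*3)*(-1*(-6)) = -648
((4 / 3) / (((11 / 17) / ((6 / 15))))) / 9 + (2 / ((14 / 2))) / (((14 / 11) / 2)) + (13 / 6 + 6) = 1267163 / 145530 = 8.71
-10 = -10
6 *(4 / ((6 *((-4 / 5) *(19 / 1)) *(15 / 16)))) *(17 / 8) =-34 / 57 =-0.60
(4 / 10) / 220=1 / 550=0.00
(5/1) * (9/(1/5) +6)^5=1725126255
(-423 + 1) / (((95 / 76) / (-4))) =6752 / 5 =1350.40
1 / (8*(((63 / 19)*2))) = 19 / 1008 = 0.02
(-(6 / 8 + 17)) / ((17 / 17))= -71 / 4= -17.75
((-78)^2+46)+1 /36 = 220681 /36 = 6130.03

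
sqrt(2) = 1.41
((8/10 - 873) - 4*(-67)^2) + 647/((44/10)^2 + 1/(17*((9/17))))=-411703846/21905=-18794.97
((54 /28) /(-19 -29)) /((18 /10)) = -5 /224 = -0.02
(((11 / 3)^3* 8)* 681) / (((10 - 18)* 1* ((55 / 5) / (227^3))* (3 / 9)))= -321283778761 / 3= -107094592920.33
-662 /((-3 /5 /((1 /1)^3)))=3310 /3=1103.33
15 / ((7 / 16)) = 240 / 7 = 34.29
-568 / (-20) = 142 / 5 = 28.40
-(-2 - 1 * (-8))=-6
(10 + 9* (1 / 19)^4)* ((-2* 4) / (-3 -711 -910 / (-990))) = 0.11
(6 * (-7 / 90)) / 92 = -7 / 1380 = -0.01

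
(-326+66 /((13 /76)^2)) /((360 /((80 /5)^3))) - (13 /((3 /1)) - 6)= 166987139 /7605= 21957.55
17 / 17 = 1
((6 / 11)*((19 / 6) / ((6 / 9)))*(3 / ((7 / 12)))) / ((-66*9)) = -19 / 847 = -0.02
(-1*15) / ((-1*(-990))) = -1 / 66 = -0.02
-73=-73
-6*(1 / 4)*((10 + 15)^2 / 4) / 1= -234.38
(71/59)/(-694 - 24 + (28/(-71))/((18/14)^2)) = -408321/243704810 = -0.00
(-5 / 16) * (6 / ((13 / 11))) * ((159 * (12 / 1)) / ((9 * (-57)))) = 2915 / 494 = 5.90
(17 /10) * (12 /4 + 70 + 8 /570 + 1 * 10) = 402203 /2850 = 141.12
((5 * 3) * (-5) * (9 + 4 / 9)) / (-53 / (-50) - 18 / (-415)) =-8818750 / 13737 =-641.97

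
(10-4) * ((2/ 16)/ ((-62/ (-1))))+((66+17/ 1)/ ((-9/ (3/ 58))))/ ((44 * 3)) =755/ 89001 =0.01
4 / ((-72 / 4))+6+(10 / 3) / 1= 9.11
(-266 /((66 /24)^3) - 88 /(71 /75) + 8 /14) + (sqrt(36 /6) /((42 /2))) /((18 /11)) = -69575124 /661507 + 11 * sqrt(6) /378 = -105.11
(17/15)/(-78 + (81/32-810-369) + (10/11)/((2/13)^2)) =-5984/6420795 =-0.00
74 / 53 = 1.40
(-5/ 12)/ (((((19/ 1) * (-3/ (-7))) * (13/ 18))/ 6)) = -105/ 247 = -0.43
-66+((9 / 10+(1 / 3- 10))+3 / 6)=-1114 / 15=-74.27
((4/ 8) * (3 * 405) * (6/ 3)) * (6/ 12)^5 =1215/ 32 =37.97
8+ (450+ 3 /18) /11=3229 /66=48.92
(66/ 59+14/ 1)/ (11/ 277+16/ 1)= 247084/ 262137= 0.94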